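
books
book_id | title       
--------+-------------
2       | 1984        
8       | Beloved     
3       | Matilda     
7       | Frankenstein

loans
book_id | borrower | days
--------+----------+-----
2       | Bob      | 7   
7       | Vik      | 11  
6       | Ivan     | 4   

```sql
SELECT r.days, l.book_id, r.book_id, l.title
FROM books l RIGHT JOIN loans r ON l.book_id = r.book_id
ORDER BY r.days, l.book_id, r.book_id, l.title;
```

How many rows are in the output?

3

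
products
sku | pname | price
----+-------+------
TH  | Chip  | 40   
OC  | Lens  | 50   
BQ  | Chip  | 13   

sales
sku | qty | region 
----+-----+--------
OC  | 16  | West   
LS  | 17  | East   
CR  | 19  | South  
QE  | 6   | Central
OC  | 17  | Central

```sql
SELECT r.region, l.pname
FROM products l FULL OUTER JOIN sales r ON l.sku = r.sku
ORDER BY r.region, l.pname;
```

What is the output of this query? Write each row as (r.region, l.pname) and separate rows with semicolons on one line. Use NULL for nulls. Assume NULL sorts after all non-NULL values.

FULL OUTER JOIN keeps every row from both sides; unmatched rows get NULL for the other side's columns.
Matching on l.sku = r.sku.
Matched pairs: 2; unmatched l rows kept: 2; unmatched r rows kept: 3.

(Central, Lens); (Central, NULL); (East, NULL); (South, NULL); (West, Lens); (NULL, Chip); (NULL, Chip)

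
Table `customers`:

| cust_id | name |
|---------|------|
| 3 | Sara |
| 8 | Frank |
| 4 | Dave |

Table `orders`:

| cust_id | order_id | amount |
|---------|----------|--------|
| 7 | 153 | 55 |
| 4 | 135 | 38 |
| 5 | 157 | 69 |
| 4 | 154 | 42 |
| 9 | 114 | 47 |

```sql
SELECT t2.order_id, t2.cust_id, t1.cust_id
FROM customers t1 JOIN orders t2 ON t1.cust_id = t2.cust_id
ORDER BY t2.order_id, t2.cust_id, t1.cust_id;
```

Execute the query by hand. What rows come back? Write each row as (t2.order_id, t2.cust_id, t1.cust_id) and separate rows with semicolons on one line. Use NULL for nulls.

INNER JOIN keeps only pairs where the ON condition holds.
Matching on t1.cust_id = t2.cust_id.
Matched pairs: 2.

(135, 4, 4); (154, 4, 4)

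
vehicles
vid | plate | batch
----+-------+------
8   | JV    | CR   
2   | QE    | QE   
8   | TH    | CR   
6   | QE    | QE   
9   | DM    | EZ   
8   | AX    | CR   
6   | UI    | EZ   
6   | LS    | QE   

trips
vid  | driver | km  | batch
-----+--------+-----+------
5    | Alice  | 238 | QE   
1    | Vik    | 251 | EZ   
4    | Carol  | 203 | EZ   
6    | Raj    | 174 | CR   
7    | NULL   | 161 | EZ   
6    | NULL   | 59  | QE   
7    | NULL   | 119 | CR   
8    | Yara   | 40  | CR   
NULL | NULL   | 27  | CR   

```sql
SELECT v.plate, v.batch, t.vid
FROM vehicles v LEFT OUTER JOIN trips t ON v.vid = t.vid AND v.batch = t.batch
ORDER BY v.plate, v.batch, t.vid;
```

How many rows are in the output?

8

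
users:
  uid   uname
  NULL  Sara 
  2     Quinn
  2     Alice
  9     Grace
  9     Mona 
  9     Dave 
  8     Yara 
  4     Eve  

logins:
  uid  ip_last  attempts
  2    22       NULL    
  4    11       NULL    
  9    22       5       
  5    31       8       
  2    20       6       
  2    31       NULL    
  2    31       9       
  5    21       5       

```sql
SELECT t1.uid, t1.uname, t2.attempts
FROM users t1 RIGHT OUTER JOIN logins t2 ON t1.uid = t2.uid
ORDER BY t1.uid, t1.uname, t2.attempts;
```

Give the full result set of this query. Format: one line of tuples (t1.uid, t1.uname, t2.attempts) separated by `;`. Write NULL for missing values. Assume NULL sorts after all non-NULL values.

RIGHT JOIN keeps every row from `logins`; unmatched rows get NULL for `users`'s columns.
Matching on t1.uid = t2.uid. A NULL in a compared column never satisfies the condition.
Matched pairs: 12; unmatched t2 rows kept: 2.

(2, Alice, 6); (2, Alice, 9); (2, Alice, NULL); (2, Alice, NULL); (2, Quinn, 6); (2, Quinn, 9); (2, Quinn, NULL); (2, Quinn, NULL); (4, Eve, NULL); (9, Dave, 5); (9, Grace, 5); (9, Mona, 5); (NULL, NULL, 5); (NULL, NULL, 8)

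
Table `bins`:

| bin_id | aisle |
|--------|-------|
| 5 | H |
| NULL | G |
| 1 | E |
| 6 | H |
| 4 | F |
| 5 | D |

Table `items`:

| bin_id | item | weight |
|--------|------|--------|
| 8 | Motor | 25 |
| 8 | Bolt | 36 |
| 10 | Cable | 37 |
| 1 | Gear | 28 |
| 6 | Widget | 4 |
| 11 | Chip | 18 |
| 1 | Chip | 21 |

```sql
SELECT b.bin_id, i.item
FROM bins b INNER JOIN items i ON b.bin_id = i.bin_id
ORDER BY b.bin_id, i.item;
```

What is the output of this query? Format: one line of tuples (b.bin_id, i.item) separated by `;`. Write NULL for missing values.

INNER JOIN keeps only pairs where the ON condition holds.
Matching on b.bin_id = i.bin_id. A NULL in a compared column never satisfies the condition.
Matched pairs: 3.

(1, Chip); (1, Gear); (6, Widget)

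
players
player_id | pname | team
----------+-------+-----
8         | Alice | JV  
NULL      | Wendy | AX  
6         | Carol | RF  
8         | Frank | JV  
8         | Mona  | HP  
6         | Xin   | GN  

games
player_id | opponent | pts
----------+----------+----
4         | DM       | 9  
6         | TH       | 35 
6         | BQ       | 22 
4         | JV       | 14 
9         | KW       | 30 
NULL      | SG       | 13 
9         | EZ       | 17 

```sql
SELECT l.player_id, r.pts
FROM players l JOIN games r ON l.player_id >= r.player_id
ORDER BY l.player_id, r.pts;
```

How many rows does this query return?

20

INNER JOIN keeps only pairs where the ON condition holds.
Matching on l.player_id >= r.player_id. A NULL in a compared column never satisfies the condition.
- l row (player_id=8): matches 4 r row(s) → 4 output row(s).
- l row (player_id=NULL): no match → dropped.
- l row (player_id=6): matches 4 r row(s) → 4 output row(s).
- l row (player_id=8): matches 4 r row(s) → 4 output row(s).
- l row (player_id=8): matches 4 r row(s) → 4 output row(s).
- l row (player_id=6): matches 4 r row(s) → 4 output row(s).
Total: 20 rows.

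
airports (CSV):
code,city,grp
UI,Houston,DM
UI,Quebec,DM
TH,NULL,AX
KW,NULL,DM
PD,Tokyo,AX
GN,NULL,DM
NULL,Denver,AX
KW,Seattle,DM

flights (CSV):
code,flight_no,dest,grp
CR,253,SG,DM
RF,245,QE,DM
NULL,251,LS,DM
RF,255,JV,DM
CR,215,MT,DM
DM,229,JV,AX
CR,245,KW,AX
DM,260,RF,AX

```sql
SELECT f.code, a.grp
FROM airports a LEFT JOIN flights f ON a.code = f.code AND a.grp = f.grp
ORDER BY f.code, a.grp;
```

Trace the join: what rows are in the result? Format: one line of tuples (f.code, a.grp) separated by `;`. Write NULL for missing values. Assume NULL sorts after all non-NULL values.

LEFT JOIN keeps every row from `airports`; unmatched rows get NULL for `flights`'s columns.
Matching on a.code = f.code AND a.grp = f.grp. A NULL in a compared column never satisfies the condition.
Matched pairs: 0; unmatched a rows kept: 8.

(NULL, AX); (NULL, AX); (NULL, AX); (NULL, DM); (NULL, DM); (NULL, DM); (NULL, DM); (NULL, DM)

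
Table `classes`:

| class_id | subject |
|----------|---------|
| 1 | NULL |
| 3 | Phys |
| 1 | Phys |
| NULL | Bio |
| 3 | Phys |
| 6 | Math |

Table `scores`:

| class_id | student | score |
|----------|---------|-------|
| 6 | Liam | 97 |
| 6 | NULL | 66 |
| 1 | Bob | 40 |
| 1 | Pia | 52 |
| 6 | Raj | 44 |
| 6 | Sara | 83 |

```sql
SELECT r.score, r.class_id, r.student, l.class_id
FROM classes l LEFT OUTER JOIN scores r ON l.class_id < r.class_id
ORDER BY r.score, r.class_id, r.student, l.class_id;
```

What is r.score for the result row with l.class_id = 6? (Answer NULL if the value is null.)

NULL

LEFT JOIN keeps every row from `classes`; unmatched rows get NULL for `scores`'s columns.
Matching on l.class_id < r.class_id. A NULL in a compared column never satisfies the condition.
- class_id=1: 4 matching r row(s), so 4 row(s) emitted.
- class_id=3: 4 matching r row(s), so 4 row(s) emitted.
- class_id=1: 4 matching r row(s), so 4 row(s) emitted.
- class_id=NULL: no r row matches, row kept with r columns NULL.
- class_id=3: 4 matching r row(s), so 4 row(s) emitted.
- class_id=6: no r row matches, row kept with r columns NULL.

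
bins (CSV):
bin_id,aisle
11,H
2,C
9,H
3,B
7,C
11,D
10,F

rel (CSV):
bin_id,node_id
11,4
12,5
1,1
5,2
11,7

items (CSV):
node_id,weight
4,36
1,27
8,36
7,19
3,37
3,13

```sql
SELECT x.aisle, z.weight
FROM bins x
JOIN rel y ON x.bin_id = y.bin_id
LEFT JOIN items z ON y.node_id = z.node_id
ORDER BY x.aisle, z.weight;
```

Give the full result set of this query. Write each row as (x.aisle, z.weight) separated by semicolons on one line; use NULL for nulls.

(D, 19); (D, 36); (H, 19); (H, 36)

Evaluate left to right. First `bins x INNER JOIN rel y` on bin_id: 4 row(s).
Then LEFT JOIN `items z` on node_id: each of those 4 rows is kept; rows whose y.node_id has no match in z get NULL for z's columns.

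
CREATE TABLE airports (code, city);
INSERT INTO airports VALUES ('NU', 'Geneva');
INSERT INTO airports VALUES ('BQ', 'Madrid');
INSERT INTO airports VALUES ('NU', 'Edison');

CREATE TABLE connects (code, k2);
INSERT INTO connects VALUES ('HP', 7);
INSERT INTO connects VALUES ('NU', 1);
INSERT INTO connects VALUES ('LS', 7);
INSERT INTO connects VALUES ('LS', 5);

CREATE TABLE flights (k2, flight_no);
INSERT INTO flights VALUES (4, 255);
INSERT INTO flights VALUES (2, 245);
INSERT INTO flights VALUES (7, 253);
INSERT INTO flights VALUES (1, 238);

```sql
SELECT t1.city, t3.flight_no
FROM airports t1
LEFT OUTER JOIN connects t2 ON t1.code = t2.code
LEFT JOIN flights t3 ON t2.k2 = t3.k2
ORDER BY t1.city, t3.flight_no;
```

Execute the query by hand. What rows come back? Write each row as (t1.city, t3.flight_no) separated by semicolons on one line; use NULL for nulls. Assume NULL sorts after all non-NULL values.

(Edison, 238); (Geneva, 238); (Madrid, NULL)

Step 1 — t1 LEFT JOIN t2 on code → 3 row(s).
Then LEFT JOIN `flights t3` on k2: each of those 3 rows is kept; rows whose t2.k2 has no match in t3 get NULL for t3's columns.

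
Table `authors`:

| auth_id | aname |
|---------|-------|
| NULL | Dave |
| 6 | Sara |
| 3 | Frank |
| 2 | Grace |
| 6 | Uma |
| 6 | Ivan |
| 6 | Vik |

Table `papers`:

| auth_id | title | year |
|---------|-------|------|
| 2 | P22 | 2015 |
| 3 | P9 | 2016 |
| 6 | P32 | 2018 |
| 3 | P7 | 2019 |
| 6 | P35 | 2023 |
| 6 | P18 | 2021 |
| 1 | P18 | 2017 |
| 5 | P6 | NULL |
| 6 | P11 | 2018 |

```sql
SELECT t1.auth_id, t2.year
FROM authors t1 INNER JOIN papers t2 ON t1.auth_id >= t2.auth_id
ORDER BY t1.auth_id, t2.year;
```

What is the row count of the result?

INNER JOIN keeps only pairs where the ON condition holds.
Matching on t1.auth_id >= t2.auth_id. A NULL in a compared column never satisfies the condition.
- auth_id=NULL: no matching t2 row, dropped.
- auth_id=6: 9 matching t2 row(s), so 9 row(s) emitted.
- auth_id=3: 4 matching t2 row(s), so 4 row(s) emitted.
- auth_id=2: 2 matching t2 row(s), so 2 row(s) emitted.
- auth_id=6: 9 matching t2 row(s), so 9 row(s) emitted.
- auth_id=6: 9 matching t2 row(s), so 9 row(s) emitted.
- auth_id=6: 9 matching t2 row(s), so 9 row(s) emitted.
Total: 42 rows.

42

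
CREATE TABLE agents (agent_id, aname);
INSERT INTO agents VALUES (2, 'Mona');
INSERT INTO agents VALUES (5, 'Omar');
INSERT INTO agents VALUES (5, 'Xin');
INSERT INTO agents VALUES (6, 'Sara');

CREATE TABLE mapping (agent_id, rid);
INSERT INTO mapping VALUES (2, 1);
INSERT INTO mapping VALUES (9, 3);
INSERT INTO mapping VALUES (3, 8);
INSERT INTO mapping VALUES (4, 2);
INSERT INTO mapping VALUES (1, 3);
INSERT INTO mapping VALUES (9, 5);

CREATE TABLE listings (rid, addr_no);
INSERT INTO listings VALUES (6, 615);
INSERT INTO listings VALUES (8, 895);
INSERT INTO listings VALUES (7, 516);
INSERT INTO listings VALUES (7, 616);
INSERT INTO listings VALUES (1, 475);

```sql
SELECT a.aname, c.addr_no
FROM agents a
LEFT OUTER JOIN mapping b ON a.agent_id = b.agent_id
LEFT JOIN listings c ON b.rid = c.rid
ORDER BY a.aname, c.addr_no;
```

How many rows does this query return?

Step 1 — a LEFT JOIN b on agent_id → 4 row(s).
Then LEFT JOIN `listings c` on rid: each of those 4 rows is kept; rows whose b.rid has no match in c get NULL for c's columns.
Result: 4 row(s).

4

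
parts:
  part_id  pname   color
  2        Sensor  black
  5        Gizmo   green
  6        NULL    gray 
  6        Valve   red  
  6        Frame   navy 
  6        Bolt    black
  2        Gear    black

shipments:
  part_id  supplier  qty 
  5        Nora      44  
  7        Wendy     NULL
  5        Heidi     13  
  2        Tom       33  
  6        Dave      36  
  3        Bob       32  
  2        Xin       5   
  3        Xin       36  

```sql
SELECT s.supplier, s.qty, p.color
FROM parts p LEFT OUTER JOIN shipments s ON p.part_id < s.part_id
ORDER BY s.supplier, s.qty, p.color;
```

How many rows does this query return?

LEFT JOIN keeps every row from `parts`; unmatched rows get NULL for `shipments`'s columns.
Matching on p.part_id < s.part_id.
- p row (part_id=2): matches 6 s row(s) → 6 output row(s).
- p row (part_id=5): matches 2 s row(s) → 2 output row(s).
- p row (part_id=6): matches 1 s row(s) → 1 output row(s).
- p row (part_id=6): matches 1 s row(s) → 1 output row(s).
- p row (part_id=6): matches 1 s row(s) → 1 output row(s).
- p row (part_id=6): matches 1 s row(s) → 1 output row(s).
- p row (part_id=2): matches 6 s row(s) → 6 output row(s).
Total: 18 rows.

18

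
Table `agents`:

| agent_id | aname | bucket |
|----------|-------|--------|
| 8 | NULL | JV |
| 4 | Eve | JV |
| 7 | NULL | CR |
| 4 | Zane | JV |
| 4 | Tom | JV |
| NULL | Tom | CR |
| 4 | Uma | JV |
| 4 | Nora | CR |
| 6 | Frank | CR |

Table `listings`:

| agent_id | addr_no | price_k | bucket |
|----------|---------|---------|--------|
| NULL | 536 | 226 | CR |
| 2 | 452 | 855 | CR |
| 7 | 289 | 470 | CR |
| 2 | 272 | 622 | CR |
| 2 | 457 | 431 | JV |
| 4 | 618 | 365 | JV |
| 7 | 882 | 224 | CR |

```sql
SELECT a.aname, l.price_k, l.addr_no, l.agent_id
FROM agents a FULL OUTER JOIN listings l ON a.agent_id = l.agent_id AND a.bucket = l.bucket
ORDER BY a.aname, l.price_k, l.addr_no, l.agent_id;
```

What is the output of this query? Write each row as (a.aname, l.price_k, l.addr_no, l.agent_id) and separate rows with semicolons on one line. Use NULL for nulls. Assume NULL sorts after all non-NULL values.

FULL OUTER JOIN keeps every row from both sides; unmatched rows get NULL for the other side's columns.
Matching on a.agent_id = l.agent_id AND a.bucket = l.bucket. A NULL in a compared column never satisfies the condition.
Matched pairs: 6; unmatched a rows kept: 4; unmatched l rows kept: 4.

(Eve, 365, 618, 4); (Frank, NULL, NULL, NULL); (Nora, NULL, NULL, NULL); (Tom, 365, 618, 4); (Tom, NULL, NULL, NULL); (Uma, 365, 618, 4); (Zane, 365, 618, 4); (NULL, 224, 882, 7); (NULL, 226, 536, NULL); (NULL, 431, 457, 2); (NULL, 470, 289, 7); (NULL, 622, 272, 2); (NULL, 855, 452, 2); (NULL, NULL, NULL, NULL)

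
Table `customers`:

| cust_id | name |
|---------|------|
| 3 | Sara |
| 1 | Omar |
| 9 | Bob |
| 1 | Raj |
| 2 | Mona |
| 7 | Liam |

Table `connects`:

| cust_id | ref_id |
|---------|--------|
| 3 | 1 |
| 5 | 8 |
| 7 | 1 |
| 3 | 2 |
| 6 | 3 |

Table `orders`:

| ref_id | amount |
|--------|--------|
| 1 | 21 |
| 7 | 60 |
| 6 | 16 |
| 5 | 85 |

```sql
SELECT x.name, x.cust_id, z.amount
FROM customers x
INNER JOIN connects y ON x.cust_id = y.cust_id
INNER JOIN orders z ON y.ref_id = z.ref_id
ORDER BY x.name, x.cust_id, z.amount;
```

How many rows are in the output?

2

Step 1 — x INNER JOIN y on cust_id → 3 row(s).
Then INNER JOIN `orders z` on ref_id: keep only rows whose y.ref_id appears in z.
Result: 2 row(s).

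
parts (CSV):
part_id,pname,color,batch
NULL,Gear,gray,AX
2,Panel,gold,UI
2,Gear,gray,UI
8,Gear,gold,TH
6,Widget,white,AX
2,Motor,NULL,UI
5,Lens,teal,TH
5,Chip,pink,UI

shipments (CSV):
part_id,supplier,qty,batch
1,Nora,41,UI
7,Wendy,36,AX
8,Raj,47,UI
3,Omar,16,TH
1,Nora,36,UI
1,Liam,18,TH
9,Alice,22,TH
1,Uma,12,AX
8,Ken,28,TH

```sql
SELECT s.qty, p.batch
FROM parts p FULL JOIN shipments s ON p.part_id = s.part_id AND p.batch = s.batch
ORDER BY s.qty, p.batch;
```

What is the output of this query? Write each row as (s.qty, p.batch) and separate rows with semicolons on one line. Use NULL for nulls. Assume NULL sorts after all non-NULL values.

FULL OUTER JOIN keeps every row from both sides; unmatched rows get NULL for the other side's columns.
Matching on p.part_id = s.part_id AND p.batch = s.batch. A NULL in a compared column never satisfies the condition.
Matched pairs: 1; unmatched p rows kept: 7; unmatched s rows kept: 8.

(12, NULL); (16, NULL); (18, NULL); (22, NULL); (28, TH); (36, NULL); (36, NULL); (41, NULL); (47, NULL); (NULL, AX); (NULL, AX); (NULL, TH); (NULL, UI); (NULL, UI); (NULL, UI); (NULL, UI)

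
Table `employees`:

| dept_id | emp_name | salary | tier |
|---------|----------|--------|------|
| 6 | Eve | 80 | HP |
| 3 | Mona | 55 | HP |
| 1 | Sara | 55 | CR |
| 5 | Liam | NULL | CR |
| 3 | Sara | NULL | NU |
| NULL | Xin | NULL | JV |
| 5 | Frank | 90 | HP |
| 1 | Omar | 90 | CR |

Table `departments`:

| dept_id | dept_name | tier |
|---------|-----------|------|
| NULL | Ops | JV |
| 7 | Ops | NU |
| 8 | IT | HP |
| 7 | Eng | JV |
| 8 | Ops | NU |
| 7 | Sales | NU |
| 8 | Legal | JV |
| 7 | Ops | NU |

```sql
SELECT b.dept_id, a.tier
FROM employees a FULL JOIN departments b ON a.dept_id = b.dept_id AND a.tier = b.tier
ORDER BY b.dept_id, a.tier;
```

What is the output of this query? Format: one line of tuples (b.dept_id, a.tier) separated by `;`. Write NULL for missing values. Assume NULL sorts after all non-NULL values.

FULL OUTER JOIN keeps every row from both sides; unmatched rows get NULL for the other side's columns.
Matching on a.dept_id = b.dept_id AND a.tier = b.tier. A NULL in a compared column never satisfies the condition.
Matched pairs: 0; unmatched a rows kept: 8; unmatched b rows kept: 8.

(7, NULL); (7, NULL); (7, NULL); (7, NULL); (8, NULL); (8, NULL); (8, NULL); (NULL, CR); (NULL, CR); (NULL, CR); (NULL, HP); (NULL, HP); (NULL, HP); (NULL, JV); (NULL, NU); (NULL, NULL)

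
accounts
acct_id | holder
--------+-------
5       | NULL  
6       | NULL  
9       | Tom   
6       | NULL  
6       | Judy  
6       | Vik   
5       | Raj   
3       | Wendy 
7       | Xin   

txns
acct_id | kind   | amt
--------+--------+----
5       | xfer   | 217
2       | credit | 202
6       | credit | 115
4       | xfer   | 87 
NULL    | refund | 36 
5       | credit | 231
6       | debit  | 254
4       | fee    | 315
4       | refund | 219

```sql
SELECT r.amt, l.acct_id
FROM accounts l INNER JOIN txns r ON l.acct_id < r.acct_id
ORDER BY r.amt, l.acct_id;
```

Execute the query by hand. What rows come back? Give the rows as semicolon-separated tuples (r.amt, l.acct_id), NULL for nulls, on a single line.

(87, 3); (115, 3); (115, 5); (115, 5); (217, 3); (219, 3); (231, 3); (254, 3); (254, 5); (254, 5); (315, 3)

INNER JOIN keeps only pairs where the ON condition holds.
Matching on l.acct_id < r.acct_id. A NULL in a compared column never satisfies the condition.
- l row (acct_id=5): matches 2 r row(s) → 2 output row(s).
- l row (acct_id=6): no match → dropped.
- l row (acct_id=9): no match → dropped.
- l row (acct_id=6): no match → dropped.
- l row (acct_id=6): no match → dropped.
- l row (acct_id=6): no match → dropped.
- l row (acct_id=5): matches 2 r row(s) → 2 output row(s).
- l row (acct_id=3): matches 7 r row(s) → 7 output row(s).
- l row (acct_id=7): no match → dropped.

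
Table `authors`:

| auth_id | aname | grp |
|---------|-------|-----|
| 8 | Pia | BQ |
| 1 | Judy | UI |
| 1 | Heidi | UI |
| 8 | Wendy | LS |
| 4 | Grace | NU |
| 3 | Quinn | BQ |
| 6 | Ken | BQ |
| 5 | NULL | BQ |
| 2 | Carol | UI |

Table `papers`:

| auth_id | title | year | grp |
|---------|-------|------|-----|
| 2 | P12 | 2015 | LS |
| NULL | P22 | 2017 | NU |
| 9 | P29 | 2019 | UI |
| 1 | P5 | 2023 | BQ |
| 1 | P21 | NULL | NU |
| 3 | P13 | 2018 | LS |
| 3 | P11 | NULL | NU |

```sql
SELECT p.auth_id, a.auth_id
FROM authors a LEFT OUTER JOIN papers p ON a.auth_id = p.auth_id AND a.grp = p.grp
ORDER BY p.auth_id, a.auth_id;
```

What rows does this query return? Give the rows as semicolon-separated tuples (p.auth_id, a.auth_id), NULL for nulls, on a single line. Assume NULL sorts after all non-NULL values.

(NULL, 1); (NULL, 1); (NULL, 2); (NULL, 3); (NULL, 4); (NULL, 5); (NULL, 6); (NULL, 8); (NULL, 8)

LEFT JOIN keeps every row from `authors`; unmatched rows get NULL for `papers`'s columns.
Matching on a.auth_id = p.auth_id AND a.grp = p.grp. A NULL in a compared column never satisfies the condition.
Matched pairs: 0; unmatched a rows kept: 9.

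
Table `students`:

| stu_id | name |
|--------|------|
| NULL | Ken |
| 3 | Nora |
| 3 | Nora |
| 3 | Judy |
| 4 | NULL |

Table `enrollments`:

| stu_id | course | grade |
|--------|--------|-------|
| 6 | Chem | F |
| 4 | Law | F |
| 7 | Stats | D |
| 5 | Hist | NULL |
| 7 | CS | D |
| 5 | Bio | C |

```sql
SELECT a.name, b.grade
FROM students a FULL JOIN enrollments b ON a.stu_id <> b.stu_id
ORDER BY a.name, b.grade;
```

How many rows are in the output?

24

FULL OUTER JOIN keeps every row from both sides; unmatched rows get NULL for the other side's columns.
Matching on a.stu_id <> b.stu_id. A NULL in a compared column never satisfies the condition.
Matched pairs: 23; unmatched a rows kept: 1; unmatched b rows kept: 0.
Total: 23 matched + 1 padded = 24 rows.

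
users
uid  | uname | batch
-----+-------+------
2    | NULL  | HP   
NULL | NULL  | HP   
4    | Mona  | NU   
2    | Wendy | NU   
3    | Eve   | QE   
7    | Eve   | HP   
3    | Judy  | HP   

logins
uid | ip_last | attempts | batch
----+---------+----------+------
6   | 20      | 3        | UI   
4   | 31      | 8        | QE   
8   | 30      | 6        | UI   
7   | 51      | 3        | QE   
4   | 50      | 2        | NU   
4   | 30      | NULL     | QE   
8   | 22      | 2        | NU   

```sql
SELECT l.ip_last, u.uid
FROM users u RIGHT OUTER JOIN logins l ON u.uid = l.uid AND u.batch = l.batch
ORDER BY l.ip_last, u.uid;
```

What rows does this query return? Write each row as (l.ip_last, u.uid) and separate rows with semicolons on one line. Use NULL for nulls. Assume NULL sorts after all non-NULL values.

(20, NULL); (22, NULL); (30, NULL); (30, NULL); (31, NULL); (50, 4); (51, NULL)

RIGHT JOIN keeps every row from `logins`; unmatched rows get NULL for `users`'s columns.
Matching on u.uid = l.uid AND u.batch = l.batch. A NULL in a compared column never satisfies the condition.
Matched pairs: 1; unmatched l rows kept: 6.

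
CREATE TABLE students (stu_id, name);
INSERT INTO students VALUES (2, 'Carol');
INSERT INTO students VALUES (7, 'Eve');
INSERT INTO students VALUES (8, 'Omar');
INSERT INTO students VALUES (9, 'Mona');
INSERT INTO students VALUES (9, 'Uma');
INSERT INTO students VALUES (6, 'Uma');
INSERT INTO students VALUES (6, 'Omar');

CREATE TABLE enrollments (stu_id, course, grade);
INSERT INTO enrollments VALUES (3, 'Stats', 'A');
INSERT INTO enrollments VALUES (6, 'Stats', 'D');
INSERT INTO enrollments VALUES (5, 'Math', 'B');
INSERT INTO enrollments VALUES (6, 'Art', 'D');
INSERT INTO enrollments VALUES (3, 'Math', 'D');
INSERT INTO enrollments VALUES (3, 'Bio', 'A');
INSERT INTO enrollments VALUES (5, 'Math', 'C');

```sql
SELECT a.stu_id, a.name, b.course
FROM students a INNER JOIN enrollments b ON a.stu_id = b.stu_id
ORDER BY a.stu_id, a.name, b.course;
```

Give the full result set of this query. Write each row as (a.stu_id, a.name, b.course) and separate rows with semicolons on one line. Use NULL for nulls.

INNER JOIN keeps only pairs where the ON condition holds.
Matching on a.stu_id = b.stu_id.
Matched pairs: 4.

(6, Omar, Art); (6, Omar, Stats); (6, Uma, Art); (6, Uma, Stats)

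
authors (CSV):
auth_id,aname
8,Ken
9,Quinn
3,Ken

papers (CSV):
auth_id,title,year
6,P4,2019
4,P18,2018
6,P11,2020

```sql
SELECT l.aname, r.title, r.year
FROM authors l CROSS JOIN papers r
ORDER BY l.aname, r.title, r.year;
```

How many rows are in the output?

CROSS JOIN pairs every row of `authors` with every row of `papers`: 3 × 3 = 9 rows.

9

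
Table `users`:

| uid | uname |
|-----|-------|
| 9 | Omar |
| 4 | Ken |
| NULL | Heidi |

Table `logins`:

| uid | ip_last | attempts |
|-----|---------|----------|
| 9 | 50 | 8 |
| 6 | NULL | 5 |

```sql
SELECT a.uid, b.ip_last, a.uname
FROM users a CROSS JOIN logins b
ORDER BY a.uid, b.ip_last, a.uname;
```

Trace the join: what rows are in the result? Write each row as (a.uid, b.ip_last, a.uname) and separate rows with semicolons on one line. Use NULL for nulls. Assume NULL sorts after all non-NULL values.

CROSS JOIN pairs every row of `users` with every row of `logins`: 3 × 2 = 6 rows.

(4, 50, Ken); (4, NULL, Ken); (9, 50, Omar); (9, NULL, Omar); (NULL, 50, Heidi); (NULL, NULL, Heidi)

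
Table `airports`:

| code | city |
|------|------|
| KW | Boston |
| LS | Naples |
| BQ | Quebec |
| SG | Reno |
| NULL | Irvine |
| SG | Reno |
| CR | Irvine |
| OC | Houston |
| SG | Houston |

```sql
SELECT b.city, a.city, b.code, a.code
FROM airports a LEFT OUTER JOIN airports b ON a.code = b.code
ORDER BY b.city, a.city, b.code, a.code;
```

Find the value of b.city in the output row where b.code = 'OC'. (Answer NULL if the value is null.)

Houston

LEFT JOIN keeps every row from `airports a`; unmatched rows get NULL for `airports b`'s columns.
Matching on a.code = b.code. A NULL in a compared column never satisfies the condition.
- code=KW: 1 matching b row(s), so 1 row(s) emitted.
- code=LS: 1 matching b row(s), so 1 row(s) emitted.
- code=BQ: 1 matching b row(s), so 1 row(s) emitted.
- code=SG: 3 matching b row(s), so 3 row(s) emitted.
- code=NULL: no b row matches, row kept with b columns NULL.
- code=SG: 3 matching b row(s), so 3 row(s) emitted.
- code=CR: 1 matching b row(s), so 1 row(s) emitted.
- code=OC: 1 matching b row(s), so 1 row(s) emitted.
- code=SG: 3 matching b row(s), so 3 row(s) emitted.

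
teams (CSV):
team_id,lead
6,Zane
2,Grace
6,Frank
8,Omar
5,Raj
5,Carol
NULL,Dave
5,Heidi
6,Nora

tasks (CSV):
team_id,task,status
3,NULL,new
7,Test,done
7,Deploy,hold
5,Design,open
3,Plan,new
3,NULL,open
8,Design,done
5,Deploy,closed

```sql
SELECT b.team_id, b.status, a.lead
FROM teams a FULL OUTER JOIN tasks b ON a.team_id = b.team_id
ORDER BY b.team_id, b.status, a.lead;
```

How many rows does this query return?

17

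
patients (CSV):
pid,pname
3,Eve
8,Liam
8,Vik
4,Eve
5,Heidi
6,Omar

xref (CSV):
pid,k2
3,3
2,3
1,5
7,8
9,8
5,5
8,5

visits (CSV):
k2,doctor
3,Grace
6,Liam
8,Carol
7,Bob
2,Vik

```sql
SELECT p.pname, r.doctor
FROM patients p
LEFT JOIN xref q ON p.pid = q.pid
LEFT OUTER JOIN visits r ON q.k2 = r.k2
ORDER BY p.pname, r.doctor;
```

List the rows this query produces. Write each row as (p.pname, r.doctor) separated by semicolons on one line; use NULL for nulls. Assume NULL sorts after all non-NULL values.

Step 1 — p LEFT JOIN q on pid → 6 row(s).
Then LEFT JOIN `visits r` on k2: each of those 6 rows is kept; rows whose q.k2 has no match in r get NULL for r's columns.

(Eve, Grace); (Eve, NULL); (Heidi, NULL); (Liam, NULL); (Omar, NULL); (Vik, NULL)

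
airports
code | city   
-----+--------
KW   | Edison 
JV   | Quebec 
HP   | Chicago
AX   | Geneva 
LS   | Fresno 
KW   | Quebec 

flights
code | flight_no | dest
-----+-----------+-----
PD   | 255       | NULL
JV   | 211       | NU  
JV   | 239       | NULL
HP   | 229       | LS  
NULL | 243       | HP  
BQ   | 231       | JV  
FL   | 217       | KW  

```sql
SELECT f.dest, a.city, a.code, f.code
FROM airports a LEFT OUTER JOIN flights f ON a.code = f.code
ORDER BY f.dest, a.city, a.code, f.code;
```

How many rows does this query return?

LEFT JOIN keeps every row from `airports`; unmatched rows get NULL for `flights`'s columns.
Matching on a.code = f.code. A NULL in a compared column never satisfies the condition.
Matched pairs: 3; unmatched a rows kept: 4.
Total: 3 matched + 4 padded = 7 rows.

7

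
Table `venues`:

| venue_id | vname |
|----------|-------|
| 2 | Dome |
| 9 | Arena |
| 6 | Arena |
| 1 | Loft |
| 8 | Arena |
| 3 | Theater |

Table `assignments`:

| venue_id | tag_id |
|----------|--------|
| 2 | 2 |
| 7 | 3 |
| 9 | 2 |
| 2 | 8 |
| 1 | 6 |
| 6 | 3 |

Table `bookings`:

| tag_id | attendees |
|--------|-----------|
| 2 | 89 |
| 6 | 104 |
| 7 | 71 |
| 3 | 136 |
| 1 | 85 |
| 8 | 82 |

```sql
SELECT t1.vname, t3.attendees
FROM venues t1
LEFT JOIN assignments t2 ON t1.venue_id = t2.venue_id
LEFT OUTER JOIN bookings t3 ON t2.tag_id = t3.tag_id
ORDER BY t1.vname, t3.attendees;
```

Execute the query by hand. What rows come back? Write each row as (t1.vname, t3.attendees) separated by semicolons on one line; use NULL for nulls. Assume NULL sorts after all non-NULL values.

(Arena, 89); (Arena, 136); (Arena, NULL); (Dome, 82); (Dome, 89); (Loft, 104); (Theater, NULL)

Step 1 — t1 LEFT JOIN t2 on venue_id → 7 row(s).
Then LEFT JOIN `bookings t3` on tag_id: each of those 7 rows is kept; rows whose t2.tag_id has no match in t3 get NULL for t3's columns.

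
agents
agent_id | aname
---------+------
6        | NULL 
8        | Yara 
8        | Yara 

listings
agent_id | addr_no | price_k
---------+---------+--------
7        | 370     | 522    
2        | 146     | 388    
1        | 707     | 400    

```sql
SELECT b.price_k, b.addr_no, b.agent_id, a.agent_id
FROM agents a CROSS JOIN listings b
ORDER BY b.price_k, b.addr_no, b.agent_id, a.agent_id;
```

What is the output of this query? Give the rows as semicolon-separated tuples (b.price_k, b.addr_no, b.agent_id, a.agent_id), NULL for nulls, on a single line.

(388, 146, 2, 6); (388, 146, 2, 8); (388, 146, 2, 8); (400, 707, 1, 6); (400, 707, 1, 8); (400, 707, 1, 8); (522, 370, 7, 6); (522, 370, 7, 8); (522, 370, 7, 8)

CROSS JOIN pairs every row of `agents` with every row of `listings`: 3 × 3 = 9 rows.
After projecting and ordering:
b.price_k | b.addr_no | b.agent_id | a.agent_id
388 | 146 | 2 | 6
388 | 146 | 2 | 8
388 | 146 | 2 | 8
400 | 707 | 1 | 6
400 | 707 | 1 | 8
400 | 707 | 1 | 8
522 | 370 | 7 | 6
522 | 370 | 7 | 8
522 | 370 | 7 | 8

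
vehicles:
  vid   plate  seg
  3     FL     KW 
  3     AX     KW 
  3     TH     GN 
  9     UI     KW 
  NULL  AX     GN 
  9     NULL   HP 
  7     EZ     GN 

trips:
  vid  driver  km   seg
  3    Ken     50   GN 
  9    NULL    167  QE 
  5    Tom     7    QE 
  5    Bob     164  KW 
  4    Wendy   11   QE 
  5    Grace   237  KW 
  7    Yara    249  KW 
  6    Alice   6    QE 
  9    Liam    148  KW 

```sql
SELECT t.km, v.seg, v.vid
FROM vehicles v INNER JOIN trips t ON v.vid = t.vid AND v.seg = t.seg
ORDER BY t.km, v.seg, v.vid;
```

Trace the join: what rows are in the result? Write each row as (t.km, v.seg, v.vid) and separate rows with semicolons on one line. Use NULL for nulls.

(50, GN, 3); (148, KW, 9)

INNER JOIN keeps only pairs where the ON condition holds.
Matching on v.vid = t.vid AND v.seg = t.seg. A NULL in a compared column never satisfies the condition.
- v row (vid=3, seg=KW): no match → dropped.
- v row (vid=3, seg=KW): no match → dropped.
- v row (vid=3, seg=GN): matches 1 t row(s) → 1 output row(s).
- v row (vid=9, seg=KW): matches 1 t row(s) → 1 output row(s).
- v row (vid=NULL, seg=GN): no match → dropped.
- v row (vid=9, seg=HP): no match → dropped.
- v row (vid=7, seg=GN): no match → dropped.
After projecting and ordering:
t.km | v.seg | v.vid
50 | GN | 3
148 | KW | 9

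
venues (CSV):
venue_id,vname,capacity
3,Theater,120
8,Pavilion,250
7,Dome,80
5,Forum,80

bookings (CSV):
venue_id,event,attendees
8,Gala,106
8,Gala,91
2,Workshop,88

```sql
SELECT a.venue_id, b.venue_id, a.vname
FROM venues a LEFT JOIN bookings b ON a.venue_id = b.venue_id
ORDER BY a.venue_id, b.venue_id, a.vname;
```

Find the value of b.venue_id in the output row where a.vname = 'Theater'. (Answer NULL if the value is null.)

NULL

LEFT JOIN keeps every row from `venues`; unmatched rows get NULL for `bookings`'s columns.
Matching on a.venue_id = b.venue_id.
- a row (venue_id=3): no match → kept, b columns NULL.
- a row (venue_id=8): matches 2 b row(s) → 2 output row(s).
- a row (venue_id=7): no match → kept, b columns NULL.
- a row (venue_id=5): no match → kept, b columns NULL.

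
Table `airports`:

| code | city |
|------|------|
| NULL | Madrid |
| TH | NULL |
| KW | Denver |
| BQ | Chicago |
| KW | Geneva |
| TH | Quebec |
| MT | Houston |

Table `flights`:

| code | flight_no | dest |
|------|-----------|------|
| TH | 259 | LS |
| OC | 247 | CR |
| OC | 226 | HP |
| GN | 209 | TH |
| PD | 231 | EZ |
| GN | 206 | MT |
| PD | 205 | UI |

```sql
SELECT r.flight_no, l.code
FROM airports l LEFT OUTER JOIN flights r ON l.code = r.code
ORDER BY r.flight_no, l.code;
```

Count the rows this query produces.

LEFT JOIN keeps every row from `airports`; unmatched rows get NULL for `flights`'s columns.
Matching on l.code = r.code. A NULL in a compared column never satisfies the condition.
- code=NULL: no r row matches, row kept with r columns NULL.
- code=TH: 1 matching r row(s), so 1 row(s) emitted.
- code=KW: no r row matches, row kept with r columns NULL.
- code=BQ: no r row matches, row kept with r columns NULL.
- code=KW: no r row matches, row kept with r columns NULL.
- code=TH: 1 matching r row(s), so 1 row(s) emitted.
- code=MT: no r row matches, row kept with r columns NULL.
Total: 2 matched + 5 padded = 7 rows.

7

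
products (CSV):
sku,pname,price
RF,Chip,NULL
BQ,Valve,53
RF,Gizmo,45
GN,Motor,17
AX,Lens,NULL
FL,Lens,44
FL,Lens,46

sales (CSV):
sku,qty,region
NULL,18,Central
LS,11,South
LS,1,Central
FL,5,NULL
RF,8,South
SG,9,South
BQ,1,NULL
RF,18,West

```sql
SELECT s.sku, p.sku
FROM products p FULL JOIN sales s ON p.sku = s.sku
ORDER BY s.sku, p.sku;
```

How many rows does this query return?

13

FULL OUTER JOIN keeps every row from both sides; unmatched rows get NULL for the other side's columns.
Matching on p.sku = s.sku. A NULL in a compared column never satisfies the condition.
- p row (sku=RF): matches 2 s row(s) → 2 output row(s).
- p row (sku=BQ): matches 1 s row(s) → 1 output row(s).
- p row (sku=RF): matches 2 s row(s) → 2 output row(s).
- p row (sku=GN): no match → kept, s columns NULL.
- p row (sku=AX): no match → kept, s columns NULL.
- p row (sku=FL): matches 1 s row(s) → 1 output row(s).
- p row (sku=FL): matches 1 s row(s) → 1 output row(s).
- plus 4 unmatched s row(s), each kept with NULL p columns.
Total: 7 matched + 6 padded = 13 rows.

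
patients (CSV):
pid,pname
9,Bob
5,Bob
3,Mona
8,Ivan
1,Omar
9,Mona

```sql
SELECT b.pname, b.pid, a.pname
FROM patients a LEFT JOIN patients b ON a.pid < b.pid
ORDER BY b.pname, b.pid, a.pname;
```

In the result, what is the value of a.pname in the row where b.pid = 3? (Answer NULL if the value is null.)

LEFT JOIN keeps every row from `patients a`; unmatched rows get NULL for `patients b`'s columns.
Matching on a.pid < b.pid.
Matched pairs: 14; unmatched a rows kept: 2.

Omar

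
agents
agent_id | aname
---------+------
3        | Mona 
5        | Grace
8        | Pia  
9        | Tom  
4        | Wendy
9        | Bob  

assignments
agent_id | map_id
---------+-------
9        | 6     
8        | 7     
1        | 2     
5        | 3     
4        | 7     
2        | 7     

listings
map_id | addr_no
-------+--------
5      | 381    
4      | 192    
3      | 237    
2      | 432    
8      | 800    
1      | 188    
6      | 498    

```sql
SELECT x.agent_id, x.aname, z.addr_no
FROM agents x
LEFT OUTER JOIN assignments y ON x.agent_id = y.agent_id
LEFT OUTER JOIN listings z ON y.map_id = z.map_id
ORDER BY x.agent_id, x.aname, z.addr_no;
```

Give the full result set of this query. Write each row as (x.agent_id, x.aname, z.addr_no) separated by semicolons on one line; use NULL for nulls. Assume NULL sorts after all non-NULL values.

(3, Mona, NULL); (4, Wendy, NULL); (5, Grace, 237); (8, Pia, NULL); (9, Bob, 498); (9, Tom, 498)

Step 1 — x LEFT JOIN y on agent_id → 6 row(s).
Then LEFT JOIN `listings z` on map_id: each of those 6 rows is kept; rows whose y.map_id has no match in z get NULL for z's columns.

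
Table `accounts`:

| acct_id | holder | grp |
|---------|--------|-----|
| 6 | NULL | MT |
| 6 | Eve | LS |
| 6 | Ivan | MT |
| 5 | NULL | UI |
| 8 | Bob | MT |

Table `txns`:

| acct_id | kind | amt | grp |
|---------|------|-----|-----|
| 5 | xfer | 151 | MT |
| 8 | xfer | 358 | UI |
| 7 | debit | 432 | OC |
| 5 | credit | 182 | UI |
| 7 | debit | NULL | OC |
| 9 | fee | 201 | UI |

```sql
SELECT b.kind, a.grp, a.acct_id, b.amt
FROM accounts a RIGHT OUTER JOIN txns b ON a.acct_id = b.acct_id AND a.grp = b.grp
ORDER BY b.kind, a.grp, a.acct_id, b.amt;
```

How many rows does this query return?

6

RIGHT JOIN keeps every row from `txns`; unmatched rows get NULL for `accounts`'s columns.
Matching on a.acct_id = b.acct_id AND a.grp = b.grp.
Matched pairs: 1; unmatched b rows kept: 5.
Total: 1 matched + 5 padded = 6 rows.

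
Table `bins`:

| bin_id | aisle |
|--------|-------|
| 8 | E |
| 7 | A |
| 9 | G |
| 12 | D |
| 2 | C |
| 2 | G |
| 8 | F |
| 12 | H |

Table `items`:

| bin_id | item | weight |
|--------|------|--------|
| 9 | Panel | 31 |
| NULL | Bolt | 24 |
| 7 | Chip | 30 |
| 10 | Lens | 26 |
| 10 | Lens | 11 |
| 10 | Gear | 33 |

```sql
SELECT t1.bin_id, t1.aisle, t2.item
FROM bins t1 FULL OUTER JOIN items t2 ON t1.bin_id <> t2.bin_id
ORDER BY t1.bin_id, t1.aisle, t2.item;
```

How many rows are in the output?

39

FULL OUTER JOIN keeps every row from both sides; unmatched rows get NULL for the other side's columns.
Matching on t1.bin_id <> t2.bin_id. A NULL in a compared column never satisfies the condition.
Matched pairs: 38; unmatched t1 rows kept: 0; unmatched t2 rows kept: 1.
Total: 38 matched + 1 padded = 39 rows.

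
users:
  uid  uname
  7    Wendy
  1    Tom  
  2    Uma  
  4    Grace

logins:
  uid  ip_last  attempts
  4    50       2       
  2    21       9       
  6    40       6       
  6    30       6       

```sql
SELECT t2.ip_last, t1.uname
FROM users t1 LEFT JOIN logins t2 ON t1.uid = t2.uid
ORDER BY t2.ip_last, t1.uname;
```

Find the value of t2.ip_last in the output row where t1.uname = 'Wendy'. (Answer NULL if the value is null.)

NULL

LEFT JOIN keeps every row from `users`; unmatched rows get NULL for `logins`'s columns.
Matching on t1.uid = t2.uid.
- uid=7: no t2 row matches, row kept with t2 columns NULL.
- uid=1: no t2 row matches, row kept with t2 columns NULL.
- uid=2: 1 matching t2 row(s), so 1 row(s) emitted.
- uid=4: 1 matching t2 row(s), so 1 row(s) emitted.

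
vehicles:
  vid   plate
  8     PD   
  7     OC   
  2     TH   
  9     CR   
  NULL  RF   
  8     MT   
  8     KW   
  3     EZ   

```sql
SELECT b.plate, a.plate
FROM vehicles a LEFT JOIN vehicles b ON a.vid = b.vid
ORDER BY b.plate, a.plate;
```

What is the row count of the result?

LEFT JOIN keeps every row from `vehicles a`; unmatched rows get NULL for `vehicles b`'s columns.
Matching on a.vid = b.vid. A NULL in a compared column never satisfies the condition.
Matched pairs: 13; unmatched a rows kept: 1.
Total: 13 matched + 1 padded = 14 rows.

14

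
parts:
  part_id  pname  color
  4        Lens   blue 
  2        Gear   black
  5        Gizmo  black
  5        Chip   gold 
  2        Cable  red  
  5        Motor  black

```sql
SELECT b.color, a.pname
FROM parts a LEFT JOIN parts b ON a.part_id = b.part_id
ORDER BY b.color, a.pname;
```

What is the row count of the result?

LEFT JOIN keeps every row from `parts a`; unmatched rows get NULL for `parts b`'s columns.
Matching on a.part_id = b.part_id.
- part_id=4: 1 matching b row(s), so 1 row(s) emitted.
- part_id=2: 2 matching b row(s), so 2 row(s) emitted.
- part_id=5: 3 matching b row(s), so 3 row(s) emitted.
- part_id=5: 3 matching b row(s), so 3 row(s) emitted.
- part_id=2: 2 matching b row(s), so 2 row(s) emitted.
- part_id=5: 3 matching b row(s), so 3 row(s) emitted.
Total: 14 rows.

14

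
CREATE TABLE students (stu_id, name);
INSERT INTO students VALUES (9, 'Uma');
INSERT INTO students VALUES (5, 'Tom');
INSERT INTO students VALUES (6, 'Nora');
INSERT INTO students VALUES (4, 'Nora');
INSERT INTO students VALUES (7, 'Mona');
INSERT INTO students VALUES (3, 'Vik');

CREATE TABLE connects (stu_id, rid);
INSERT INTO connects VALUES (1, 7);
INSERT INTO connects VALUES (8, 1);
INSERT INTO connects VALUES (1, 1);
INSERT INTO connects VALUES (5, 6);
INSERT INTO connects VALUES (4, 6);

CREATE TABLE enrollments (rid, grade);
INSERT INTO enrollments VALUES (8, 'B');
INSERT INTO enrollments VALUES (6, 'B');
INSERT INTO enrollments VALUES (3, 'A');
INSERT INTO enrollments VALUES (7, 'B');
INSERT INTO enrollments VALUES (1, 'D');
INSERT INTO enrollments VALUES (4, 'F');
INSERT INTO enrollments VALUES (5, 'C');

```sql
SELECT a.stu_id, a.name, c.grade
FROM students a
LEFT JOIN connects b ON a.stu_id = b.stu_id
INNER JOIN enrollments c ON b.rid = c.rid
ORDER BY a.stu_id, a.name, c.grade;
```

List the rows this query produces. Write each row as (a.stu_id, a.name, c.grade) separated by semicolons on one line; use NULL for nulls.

Step 1 — a LEFT JOIN b on stu_id → 6 row(s).
Then INNER JOIN `enrollments c` on rid: keep only rows whose b.rid appears in c.

(4, Nora, B); (5, Tom, B)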